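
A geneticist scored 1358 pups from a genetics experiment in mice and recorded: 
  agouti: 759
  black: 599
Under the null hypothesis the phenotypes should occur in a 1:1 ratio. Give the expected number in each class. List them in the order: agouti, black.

Under the 1:1 hypothesis (Σ ratio = 2, N = 1358):
  agouti: 1358 × 1/2 = 679
  black: 1358 × 1/2 = 679

679, 679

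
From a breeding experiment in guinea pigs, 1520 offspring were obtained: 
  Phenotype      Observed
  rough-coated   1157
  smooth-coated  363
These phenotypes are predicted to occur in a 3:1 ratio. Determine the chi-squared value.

1.014

Total ratio parts = 4. Expected numbers out of 1520:
  rough-coated: 1520 × 3/4 = 1140
  smooth-coated: 1520 × 1/4 = 380
χ² = Σ (O − E)² / E
  rough-coated: (1157 − 1140)² / 1140 = 0.2535
  smooth-coated: (363 − 380)² / 380 = 0.7605
χ² = 0.2535 + 0.7605 = 1.014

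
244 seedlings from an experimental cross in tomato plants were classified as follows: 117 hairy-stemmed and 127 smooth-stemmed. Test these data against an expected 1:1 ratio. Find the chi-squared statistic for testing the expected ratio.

Total ratio parts = 2. Expected numbers out of 244:
  hairy-stemmed: 244 × 1/2 = 122
  smooth-stemmed: 244 × 1/2 = 122
χ² = Σ (O − E)² / E
  hairy-stemmed: (117 − 122)² / 122 = 0.2049
  smooth-stemmed: (127 − 122)² / 122 = 0.2049
χ² = 0.2049 + 0.2049 = 0.4098 ≈ 0.410

0.410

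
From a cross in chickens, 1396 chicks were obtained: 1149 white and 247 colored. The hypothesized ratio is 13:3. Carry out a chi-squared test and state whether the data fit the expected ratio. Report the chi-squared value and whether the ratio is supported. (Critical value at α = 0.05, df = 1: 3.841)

Total ratio parts = 16. Expected numbers out of 1396:
  white: 1396 × 13/16 = 1134.25
  colored: 1396 × 3/16 = 261.75
χ² = Σ (O − E)² / E
  white: (1149 − 1134.25)² / 1134.25 = 0.1918
  colored: (247 − 261.75)² / 261.75 = 0.8312
χ² = 0.1918 + 0.8312 = 1.023
Degrees of freedom = 2 − 1 = 1; critical value at α = 0.05 is 3.841.
Since 1.023 < 3.841, we fail to reject the null hypothesis — the data are consistent with the 13:3 ratio.

1.023; consistent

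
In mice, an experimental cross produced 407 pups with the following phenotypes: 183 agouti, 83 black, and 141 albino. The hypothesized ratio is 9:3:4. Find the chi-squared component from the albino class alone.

15.141

Expected counts for N = 407 under a 9:3:4 ratio (total parts = 16):
  agouti: 407 × 9/16 = 228.9375
  black: 407 × 3/16 = 76.3125
  albino: 407 × 4/16 = 101.75
Contribution of albino: (141 − 101.75)² / 101.75 = 15.1407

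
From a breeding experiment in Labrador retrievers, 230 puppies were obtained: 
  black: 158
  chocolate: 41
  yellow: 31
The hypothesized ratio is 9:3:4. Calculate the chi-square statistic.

18.651

The 9:3:4 ratio has 16 parts, so with N = 230 the expected counts are:
  black: 230 × 9/16 = 129.375
  chocolate: 230 × 3/16 = 43.125
  yellow: 230 × 4/16 = 57.5
χ² = Σ (O − E)² / E
  black: (158 − 129.375)² / 129.375 = 6.3335
  chocolate: (41 − 43.125)² / 43.125 = 0.1047
  yellow: (31 − 57.5)² / 57.5 = 12.2130
χ² = 6.3335 + 0.1047 + 12.2130 = 18.6512 ≈ 18.651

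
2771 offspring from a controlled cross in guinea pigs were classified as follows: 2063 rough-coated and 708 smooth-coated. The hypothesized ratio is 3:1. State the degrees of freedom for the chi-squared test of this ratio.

A goodness-of-fit test with 2 phenotype classes has df = 2 − 1 = 1.

1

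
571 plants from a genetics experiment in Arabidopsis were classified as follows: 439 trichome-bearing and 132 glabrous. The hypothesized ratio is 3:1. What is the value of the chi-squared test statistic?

1.079

Expected counts for N = 571 under a 3:1 ratio (total parts = 4):
  trichome-bearing: 571 × 3/4 = 428.25
  glabrous: 571 × 1/4 = 142.75
χ² = Σ (O − E)² / E
  trichome-bearing: (439 − 428.25)² / 428.25 = 0.2698
  glabrous: (132 − 142.75)² / 142.75 = 0.8095
χ² = 0.2698 + 0.8095 = 1.0793 ≈ 1.079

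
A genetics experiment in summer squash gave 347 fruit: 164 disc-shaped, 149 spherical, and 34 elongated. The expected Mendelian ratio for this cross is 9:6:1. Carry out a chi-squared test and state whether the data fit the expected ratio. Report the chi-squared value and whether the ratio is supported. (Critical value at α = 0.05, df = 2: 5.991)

14.711; not consistent

Expected counts for N = 347 under a 9:6:1 ratio (total parts = 16):
  disc-shaped: 347 × 9/16 = 195.1875
  spherical: 347 × 6/16 = 130.125
  elongated: 347 × 1/16 = 21.6875
χ² = Σ (O − E)² / E
  disc-shaped: (164 − 195.1875)² / 195.1875 = 4.9832
  spherical: (149 − 130.125)² / 130.125 = 2.7379
  elongated: (34 − 21.6875)² / 21.6875 = 6.9901
χ² = 4.9832 + 2.7379 + 6.9901 = 14.7112 ≈ 14.711
Degrees of freedom = 3 − 1 = 2; critical value at α = 0.05 is 5.991.
Since 14.711 > 5.991, we reject the null hypothesis — the data do not fit the 9:6:1 ratio.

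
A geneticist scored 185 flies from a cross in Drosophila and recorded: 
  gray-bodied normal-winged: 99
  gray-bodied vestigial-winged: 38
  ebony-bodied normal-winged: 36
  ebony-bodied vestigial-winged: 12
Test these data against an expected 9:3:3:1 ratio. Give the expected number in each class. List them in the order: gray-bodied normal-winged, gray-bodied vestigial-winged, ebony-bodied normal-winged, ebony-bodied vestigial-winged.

104.0625, 34.6875, 34.6875, 11.5625

Under the 9:3:3:1 hypothesis (Σ ratio = 16, N = 185):
  gray-bodied normal-winged: 185 × 9/16 = 104.0625
  gray-bodied vestigial-winged: 185 × 3/16 = 34.6875
  ebony-bodied normal-winged: 185 × 3/16 = 34.6875
  ebony-bodied vestigial-winged: 185 × 1/16 = 11.5625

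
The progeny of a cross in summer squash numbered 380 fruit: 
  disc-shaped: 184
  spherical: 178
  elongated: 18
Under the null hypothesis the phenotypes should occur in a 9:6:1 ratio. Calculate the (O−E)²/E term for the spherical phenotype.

8.844

Total ratio parts = 16. Expected numbers out of 380:
  disc-shaped: 380 × 9/16 = 213.75
  spherical: 380 × 6/16 = 142.5
  elongated: 380 × 1/16 = 23.75
Contribution of spherical: (178 − 142.5)² / 142.5 = 8.8439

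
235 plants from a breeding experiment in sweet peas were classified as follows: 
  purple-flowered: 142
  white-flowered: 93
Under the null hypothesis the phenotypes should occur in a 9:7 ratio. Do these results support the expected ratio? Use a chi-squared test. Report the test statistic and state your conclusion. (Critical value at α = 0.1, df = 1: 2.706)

Total ratio parts = 16. Expected numbers out of 235:
  purple-flowered: 235 × 9/16 = 132.1875
  white-flowered: 235 × 7/16 = 102.8125
χ² = Σ (O − E)² / E
  purple-flowered: (142 − 132.1875)² / 132.1875 = 0.7284
  white-flowered: (93 − 102.8125)² / 102.8125 = 0.9365
χ² = 0.7284 + 0.9365 = 1.6649 ≈ 1.665
Degrees of freedom = 2 − 1 = 1; critical value at α = 0.1 is 2.706.
Since 1.665 < 2.706, we fail to reject the null hypothesis — the data are consistent with the 9:7 ratio.

1.665; consistent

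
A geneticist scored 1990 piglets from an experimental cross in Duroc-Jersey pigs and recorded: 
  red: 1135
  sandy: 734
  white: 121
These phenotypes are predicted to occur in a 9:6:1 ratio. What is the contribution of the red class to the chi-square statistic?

Expected counts for N = 1990 under a 9:6:1 ratio (total parts = 16):
  red: 1990 × 9/16 = 1119.375
  sandy: 1990 × 6/16 = 746.25
  white: 1990 × 1/16 = 124.375
Contribution of red: (1135 − 1119.375)² / 1119.375 = 0.2181

0.218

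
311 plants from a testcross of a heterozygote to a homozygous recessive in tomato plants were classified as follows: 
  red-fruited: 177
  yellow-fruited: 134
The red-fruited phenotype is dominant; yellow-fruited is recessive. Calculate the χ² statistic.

A testcross of a heterozygote (Aa × aa) gives a 1:1 phenotypic ratio.
Under the 1:1 hypothesis (Σ ratio = 2, N = 311):
  red-fruited: 311 × 1/2 = 155.5
  yellow-fruited: 311 × 1/2 = 155.5
χ² = Σ (O − E)² / E
  red-fruited: (177 − 155.5)² / 155.5 = 2.9727
  yellow-fruited: (134 − 155.5)² / 155.5 = 2.9727
χ² = 2.9727 + 2.9727 = 5.9454 ≈ 5.945

5.945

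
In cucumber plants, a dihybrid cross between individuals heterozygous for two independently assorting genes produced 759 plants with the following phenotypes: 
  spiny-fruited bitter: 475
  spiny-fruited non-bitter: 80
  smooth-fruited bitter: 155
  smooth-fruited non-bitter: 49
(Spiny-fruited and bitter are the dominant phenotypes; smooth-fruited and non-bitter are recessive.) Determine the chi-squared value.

A dihybrid F₂ with independent assortment and complete dominance at both loci gives a 9:3:3:1 phenotypic ratio.
Total ratio parts = 16. Expected numbers out of 759:
  spiny-fruited bitter: 759 × 9/16 = 426.9375
  spiny-fruited non-bitter: 759 × 3/16 = 142.3125
  smooth-fruited bitter: 759 × 3/16 = 142.3125
  smooth-fruited non-bitter: 759 × 1/16 = 47.4375
χ² = Σ (O − E)² / E
  spiny-fruited bitter: (475 − 426.9375)² / 426.9375 = 5.4106
  spiny-fruited non-bitter: (80 − 142.3125)² / 142.3125 = 27.2840
  smooth-fruited bitter: (155 − 142.3125)² / 142.3125 = 1.1311
  smooth-fruited non-bitter: (49 − 47.4375)² / 47.4375 = 0.0515
χ² = 5.4106 + 27.2840 + 1.1311 + 0.0515 = 33.8772 ≈ 33.877

33.877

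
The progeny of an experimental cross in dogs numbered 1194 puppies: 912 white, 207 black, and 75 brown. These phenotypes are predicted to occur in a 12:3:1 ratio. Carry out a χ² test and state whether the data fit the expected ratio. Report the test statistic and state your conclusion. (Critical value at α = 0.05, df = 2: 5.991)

Total ratio parts = 16. Expected numbers out of 1194:
  white: 1194 × 12/16 = 895.5
  black: 1194 × 3/16 = 223.875
  brown: 1194 × 1/16 = 74.625
χ² = Σ (O − E)² / E
  white: (912 − 895.5)² / 895.5 = 0.3040
  black: (207 − 223.875)² / 223.875 = 1.2720
  brown: (75 − 74.625)² / 74.625 = 0.0019
χ² = 0.3040 + 1.2720 + 0.0019 = 1.5779 ≈ 1.578
Degrees of freedom = 3 − 1 = 2; critical value at α = 0.05 is 5.991.
Since 1.578 < 5.991, we fail to reject the null hypothesis — the data are consistent with the 12:3:1 ratio.

1.578; consistent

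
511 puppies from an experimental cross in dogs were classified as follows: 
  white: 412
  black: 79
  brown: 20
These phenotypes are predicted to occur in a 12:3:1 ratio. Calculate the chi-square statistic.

9.569

Total ratio parts = 16. Expected numbers out of 511:
  white: 511 × 12/16 = 383.25
  black: 511 × 3/16 = 95.8125
  brown: 511 × 1/16 = 31.9375
χ² = Σ (O − E)² / E
  white: (412 − 383.25)² / 383.25 = 2.1567
  black: (79 − 95.8125)² / 95.8125 = 2.9501
  brown: (20 − 31.9375)² / 31.9375 = 4.4620
χ² = 2.1567 + 2.9501 + 4.4620 = 9.5688 ≈ 9.569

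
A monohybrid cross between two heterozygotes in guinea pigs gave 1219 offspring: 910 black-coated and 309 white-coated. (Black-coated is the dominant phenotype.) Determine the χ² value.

For a monohybrid cross between heterozygotes with complete dominance, the expected phenotypic ratio is 3:1.
Expected counts for N = 1219 under a 3:1 ratio (total parts = 4):
  black-coated: 1219 × 3/4 = 914.25
  white-coated: 1219 × 1/4 = 304.75
χ² = Σ (O − E)² / E
  black-coated: (910 − 914.25)² / 914.25 = 0.0198
  white-coated: (309 − 304.75)² / 304.75 = 0.0593
χ² = 0.0198 + 0.0593 = 0.0791 ≈ 0.079

0.079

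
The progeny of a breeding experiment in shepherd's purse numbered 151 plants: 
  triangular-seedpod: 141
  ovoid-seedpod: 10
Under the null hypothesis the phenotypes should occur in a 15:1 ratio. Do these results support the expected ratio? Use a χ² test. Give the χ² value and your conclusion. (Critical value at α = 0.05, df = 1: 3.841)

0.036; consistent

Expected counts for N = 151 under a 15:1 ratio (total parts = 16):
  triangular-seedpod: 151 × 15/16 = 141.5625
  ovoid-seedpod: 151 × 1/16 = 9.4375
χ² = Σ (O − E)² / E
  triangular-seedpod: (141 − 141.5625)² / 141.5625 = 0.0022
  ovoid-seedpod: (10 − 9.4375)² / 9.4375 = 0.0335
χ² = 0.0022 + 0.0335 = 0.0357 ≈ 0.036
Degrees of freedom = 2 − 1 = 1; critical value at α = 0.05 is 3.841.
Since 0.036 < 3.841, we fail to reject the null hypothesis — the data are consistent with the 15:1 ratio.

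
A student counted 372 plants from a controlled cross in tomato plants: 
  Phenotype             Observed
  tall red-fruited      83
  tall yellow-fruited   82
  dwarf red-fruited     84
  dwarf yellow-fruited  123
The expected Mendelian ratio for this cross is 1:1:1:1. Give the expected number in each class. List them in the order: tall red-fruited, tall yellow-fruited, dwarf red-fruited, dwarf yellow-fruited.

93, 93, 93, 93

Total ratio parts = 4. Expected numbers out of 372:
  tall red-fruited: 372 × 1/4 = 93
  tall yellow-fruited: 372 × 1/4 = 93
  dwarf red-fruited: 372 × 1/4 = 93
  dwarf yellow-fruited: 372 × 1/4 = 93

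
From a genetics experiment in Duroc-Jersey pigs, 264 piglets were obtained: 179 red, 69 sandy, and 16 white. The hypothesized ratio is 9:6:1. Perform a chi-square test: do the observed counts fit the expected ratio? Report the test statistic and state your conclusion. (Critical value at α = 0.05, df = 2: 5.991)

Under the 9:6:1 hypothesis (Σ ratio = 16, N = 264):
  red: 264 × 9/16 = 148.5
  sandy: 264 × 6/16 = 99
  white: 264 × 1/16 = 16.5
χ² = Σ (O − E)² / E
  red: (179 − 148.5)² / 148.5 = 6.2643
  sandy: (69 − 99)² / 99 = 9.0909
  white: (16 − 16.5)² / 16.5 = 0.0152
χ² = 6.2643 + 9.0909 + 0.0152 = 15.3704 ≈ 15.370
Degrees of freedom = 3 − 1 = 2; critical value at α = 0.05 is 5.991.
Since 15.370 > 5.991, we reject the null hypothesis — the data do not fit the 9:6:1 ratio.

15.370; not consistent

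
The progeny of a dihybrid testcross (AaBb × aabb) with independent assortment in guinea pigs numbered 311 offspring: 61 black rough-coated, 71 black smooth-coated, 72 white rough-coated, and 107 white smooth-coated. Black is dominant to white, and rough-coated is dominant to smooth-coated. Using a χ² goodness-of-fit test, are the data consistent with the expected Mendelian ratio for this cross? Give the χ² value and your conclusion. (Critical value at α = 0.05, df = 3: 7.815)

A dihybrid testcross with independent assortment gives a 1:1:1:1 ratio.
Under the 1:1:1:1 hypothesis (Σ ratio = 4, N = 311):
  black rough-coated: 311 × 1/4 = 77.75
  black smooth-coated: 311 × 1/4 = 77.75
  white rough-coated: 311 × 1/4 = 77.75
  white smooth-coated: 311 × 1/4 = 77.75
χ² = Σ (O − E)² / E
  black rough-coated: (61 − 77.75)² / 77.75 = 3.6085
  black smooth-coated: (71 − 77.75)² / 77.75 = 0.5860
  white rough-coated: (72 − 77.75)² / 77.75 = 0.4252
  white smooth-coated: (107 − 77.75)² / 77.75 = 11.0040
χ² = 3.6085 + 0.5860 + 0.4252 + 11.0040 = 15.6237 ≈ 15.624
Degrees of freedom = 4 − 1 = 3; critical value at α = 0.05 is 7.815.
Since 15.624 > 7.815, we reject the null hypothesis — the data do not fit the 1:1:1:1 ratio.

15.624; not consistent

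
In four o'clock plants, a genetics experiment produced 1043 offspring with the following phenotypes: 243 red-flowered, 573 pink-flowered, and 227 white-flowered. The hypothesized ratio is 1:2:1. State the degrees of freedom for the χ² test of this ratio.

A goodness-of-fit test with 3 phenotype classes has df = 3 − 1 = 2.

2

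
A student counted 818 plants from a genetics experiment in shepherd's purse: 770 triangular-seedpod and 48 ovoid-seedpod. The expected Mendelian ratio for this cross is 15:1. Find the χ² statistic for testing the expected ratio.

The 15:1 ratio has 16 parts, so with N = 818 the expected counts are:
  triangular-seedpod: 818 × 15/16 = 766.875
  ovoid-seedpod: 818 × 1/16 = 51.125
χ² = Σ (O − E)² / E
  triangular-seedpod: (770 − 766.875)² / 766.875 = 0.0127
  ovoid-seedpod: (48 − 51.125)² / 51.125 = 0.1910
χ² = 0.0127 + 0.1910 = 0.2037 ≈ 0.204

0.204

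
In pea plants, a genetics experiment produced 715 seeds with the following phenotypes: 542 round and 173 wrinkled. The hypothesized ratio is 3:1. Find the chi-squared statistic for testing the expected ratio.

Total ratio parts = 4. Expected numbers out of 715:
  round: 715 × 3/4 = 536.25
  wrinkled: 715 × 1/4 = 178.75
χ² = Σ (O − E)² / E
  round: (542 − 536.25)² / 536.25 = 0.0617
  wrinkled: (173 − 178.75)² / 178.75 = 0.1850
χ² = 0.0617 + 0.1850 = 0.2467 ≈ 0.247

0.247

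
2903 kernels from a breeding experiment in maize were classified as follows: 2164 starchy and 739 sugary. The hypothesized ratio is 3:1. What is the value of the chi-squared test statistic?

Under the 3:1 hypothesis (Σ ratio = 4, N = 2903):
  starchy: 2903 × 3/4 = 2177.25
  sugary: 2903 × 1/4 = 725.75
χ² = Σ (O − E)² / E
  starchy: (2164 − 2177.25)² / 2177.25 = 0.0806
  sugary: (739 − 725.75)² / 725.75 = 0.2419
χ² = 0.0806 + 0.2419 = 0.3225 ≈ 0.323

0.323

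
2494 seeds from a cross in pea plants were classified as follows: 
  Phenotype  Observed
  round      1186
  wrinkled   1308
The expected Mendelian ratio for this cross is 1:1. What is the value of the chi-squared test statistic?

5.968

Expected counts for N = 2494 under a 1:1 ratio (total parts = 2):
  round: 2494 × 1/2 = 1247
  wrinkled: 2494 × 1/2 = 1247
χ² = Σ (O − E)² / E
  round: (1186 − 1247)² / 1247 = 2.9840
  wrinkled: (1308 − 1247)² / 1247 = 2.9840
χ² = 2.9840 + 2.9840 = 5.968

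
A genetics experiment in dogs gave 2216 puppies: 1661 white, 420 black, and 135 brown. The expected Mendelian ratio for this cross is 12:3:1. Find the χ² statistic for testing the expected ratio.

0.138

Expected counts for N = 2216 under a 12:3:1 ratio (total parts = 16):
  white: 2216 × 12/16 = 1662
  black: 2216 × 3/16 = 415.5
  brown: 2216 × 1/16 = 138.5
χ² = Σ (O − E)² / E
  white: (1661 − 1662)² / 1662 = 0.0006
  black: (420 − 415.5)² / 415.5 = 0.0487
  brown: (135 − 138.5)² / 138.5 = 0.0884
χ² = 0.0006 + 0.0487 + 0.0884 = 0.1377 ≈ 0.138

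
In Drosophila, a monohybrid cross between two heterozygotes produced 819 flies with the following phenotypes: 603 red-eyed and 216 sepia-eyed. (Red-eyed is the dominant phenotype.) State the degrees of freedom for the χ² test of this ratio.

1

For a monohybrid cross between heterozygotes with complete dominance, the expected phenotypic ratio is 3:1.
A goodness-of-fit test with 2 phenotype classes has df = 2 − 1 = 1.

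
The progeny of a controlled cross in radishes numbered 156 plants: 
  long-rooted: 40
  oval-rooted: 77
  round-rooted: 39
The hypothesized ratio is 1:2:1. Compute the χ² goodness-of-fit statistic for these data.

The 1:2:1 ratio has 4 parts, so with N = 156 the expected counts are:
  long-rooted: 156 × 1/4 = 39
  oval-rooted: 156 × 2/4 = 78
  round-rooted: 156 × 1/4 = 39
χ² = Σ (O − E)² / E
  long-rooted: (40 − 39)² / 39 = 0.0256
  oval-rooted: (77 − 78)² / 78 = 0.0128
  round-rooted: (39 − 39)² / 39 = 0.0000
χ² = 0.0256 + 0.0128 + 0.0000 = 0.0384 ≈ 0.038

0.038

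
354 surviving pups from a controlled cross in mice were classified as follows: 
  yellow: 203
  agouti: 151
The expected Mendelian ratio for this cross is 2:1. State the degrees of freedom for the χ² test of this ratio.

A goodness-of-fit test with 2 phenotype classes has df = 2 − 1 = 1.

1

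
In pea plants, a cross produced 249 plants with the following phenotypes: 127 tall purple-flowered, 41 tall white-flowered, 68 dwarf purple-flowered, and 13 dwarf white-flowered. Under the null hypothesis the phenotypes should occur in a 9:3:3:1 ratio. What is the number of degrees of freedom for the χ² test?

A goodness-of-fit test with 4 phenotype classes has df = 4 − 1 = 3.

3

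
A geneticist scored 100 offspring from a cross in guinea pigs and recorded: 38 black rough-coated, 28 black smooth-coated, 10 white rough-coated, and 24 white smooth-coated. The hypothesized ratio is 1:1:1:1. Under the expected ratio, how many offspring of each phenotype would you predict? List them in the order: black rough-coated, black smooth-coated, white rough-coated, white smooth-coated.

25, 25, 25, 25

Expected counts for N = 100 under a 1:1:1:1 ratio (total parts = 4):
  black rough-coated: 100 × 1/4 = 25
  black smooth-coated: 100 × 1/4 = 25
  white rough-coated: 100 × 1/4 = 25
  white smooth-coated: 100 × 1/4 = 25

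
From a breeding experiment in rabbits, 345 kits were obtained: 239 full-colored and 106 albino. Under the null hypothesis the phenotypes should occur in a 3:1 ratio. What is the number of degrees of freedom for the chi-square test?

A goodness-of-fit test with 2 phenotype classes has df = 2 − 1 = 1.

1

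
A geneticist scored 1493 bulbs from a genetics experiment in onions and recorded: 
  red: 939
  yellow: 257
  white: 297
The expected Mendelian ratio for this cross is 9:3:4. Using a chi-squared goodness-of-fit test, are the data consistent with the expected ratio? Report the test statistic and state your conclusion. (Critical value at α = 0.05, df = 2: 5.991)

Total ratio parts = 16. Expected numbers out of 1493:
  red: 1493 × 9/16 = 839.8125
  yellow: 1493 × 3/16 = 279.9375
  white: 1493 × 4/16 = 373.25
χ² = Σ (O − E)² / E
  red: (939 − 839.8125)² / 839.8125 = 11.7147
  yellow: (257 − 279.9375)² / 279.9375 = 1.8795
  white: (297 − 373.25)² / 373.25 = 15.5769
χ² = 11.7147 + 1.8795 + 15.5769 = 29.1711 ≈ 29.171
Degrees of freedom = 3 − 1 = 2; critical value at α = 0.05 is 5.991.
Since 29.171 > 5.991, we reject the null hypothesis — the data do not fit the 9:3:4 ratio.

29.171; not consistent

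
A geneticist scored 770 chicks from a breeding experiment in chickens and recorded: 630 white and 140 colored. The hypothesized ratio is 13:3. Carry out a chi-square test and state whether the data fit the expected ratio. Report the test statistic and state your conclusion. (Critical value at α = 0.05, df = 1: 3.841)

Expected counts for N = 770 under a 13:3 ratio (total parts = 16):
  white: 770 × 13/16 = 625.625
  colored: 770 × 3/16 = 144.375
χ² = Σ (O − E)² / E
  white: (630 − 625.625)² / 625.625 = 0.0306
  colored: (140 − 144.375)² / 144.375 = 0.1326
χ² = 0.0306 + 0.1326 = 0.1632 ≈ 0.163
Degrees of freedom = 2 − 1 = 1; critical value at α = 0.05 is 3.841.
Since 0.163 < 3.841, we fail to reject the null hypothesis — the data are consistent with the 13:3 ratio.

0.163; consistent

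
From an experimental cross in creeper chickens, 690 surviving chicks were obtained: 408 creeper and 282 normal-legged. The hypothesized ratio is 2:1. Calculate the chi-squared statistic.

Expected counts for N = 690 under a 2:1 ratio (total parts = 3):
  creeper: 690 × 2/3 = 460
  normal-legged: 690 × 1/3 = 230
χ² = Σ (O − E)² / E
  creeper: (408 − 460)² / 460 = 5.8783
  normal-legged: (282 − 230)² / 230 = 11.7565
χ² = 5.8783 + 11.7565 = 17.6348 ≈ 17.635

17.635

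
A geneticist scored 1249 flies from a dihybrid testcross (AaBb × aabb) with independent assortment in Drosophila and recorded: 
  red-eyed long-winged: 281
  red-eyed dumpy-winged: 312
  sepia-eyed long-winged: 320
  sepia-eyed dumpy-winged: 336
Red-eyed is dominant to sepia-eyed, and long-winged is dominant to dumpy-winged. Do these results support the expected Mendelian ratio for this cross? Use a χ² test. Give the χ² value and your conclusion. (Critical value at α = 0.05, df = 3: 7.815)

5.127; consistent

A dihybrid testcross with independent assortment gives a 1:1:1:1 ratio.
Under the 1:1:1:1 hypothesis (Σ ratio = 4, N = 1249):
  red-eyed long-winged: 1249 × 1/4 = 312.25
  red-eyed dumpy-winged: 1249 × 1/4 = 312.25
  sepia-eyed long-winged: 1249 × 1/4 = 312.25
  sepia-eyed dumpy-winged: 1249 × 1/4 = 312.25
χ² = Σ (O − E)² / E
  red-eyed long-winged: (281 − 312.25)² / 312.25 = 3.1275
  red-eyed dumpy-winged: (312 − 312.25)² / 312.25 = 0.0002
  sepia-eyed long-winged: (320 − 312.25)² / 312.25 = 0.1924
  sepia-eyed dumpy-winged: (336 − 312.25)² / 312.25 = 1.8064
χ² = 3.1275 + 0.0002 + 0.1924 + 1.8064 = 5.1265 ≈ 5.127
Degrees of freedom = 4 − 1 = 3; critical value at α = 0.05 is 7.815.
Since 5.127 < 7.815, we fail to reject the null hypothesis — the data are consistent with the 1:1:1:1 ratio.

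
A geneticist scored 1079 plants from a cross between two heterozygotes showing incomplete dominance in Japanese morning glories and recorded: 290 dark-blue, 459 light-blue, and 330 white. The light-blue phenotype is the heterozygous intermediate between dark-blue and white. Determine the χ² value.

26.989

With incomplete dominance, a heterozygote × heterozygote cross gives a 1:2:1 phenotypic ratio.
The 1:2:1 ratio has 4 parts, so with N = 1079 the expected counts are:
  dark-blue: 1079 × 1/4 = 269.75
  light-blue: 1079 × 2/4 = 539.5
  white: 1079 × 1/4 = 269.75
χ² = Σ (O − E)² / E
  dark-blue: (290 − 269.75)² / 269.75 = 1.5202
  light-blue: (459 − 539.5)² / 539.5 = 12.0116
  white: (330 − 269.75)² / 269.75 = 13.4571
χ² = 1.5202 + 12.0116 + 13.4571 = 26.9889 ≈ 26.989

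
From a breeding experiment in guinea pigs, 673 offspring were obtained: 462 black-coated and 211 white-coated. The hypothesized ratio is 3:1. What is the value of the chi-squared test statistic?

14.483

The 3:1 ratio has 4 parts, so with N = 673 the expected counts are:
  black-coated: 673 × 3/4 = 504.75
  white-coated: 673 × 1/4 = 168.25
χ² = Σ (O − E)² / E
  black-coated: (462 − 504.75)² / 504.75 = 3.6207
  white-coated: (211 − 168.25)² / 168.25 = 10.8622
χ² = 3.6207 + 10.8622 = 14.4829 ≈ 14.483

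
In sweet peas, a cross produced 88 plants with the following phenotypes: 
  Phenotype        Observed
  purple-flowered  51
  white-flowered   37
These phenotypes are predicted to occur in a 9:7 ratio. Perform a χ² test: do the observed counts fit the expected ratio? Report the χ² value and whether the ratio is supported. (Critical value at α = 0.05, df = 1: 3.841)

Under the 9:7 hypothesis (Σ ratio = 16, N = 88):
  purple-flowered: 88 × 9/16 = 49.5
  white-flowered: 88 × 7/16 = 38.5
χ² = Σ (O − E)² / E
  purple-flowered: (51 − 49.5)² / 49.5 = 0.0455
  white-flowered: (37 − 38.5)² / 38.5 = 0.0584
χ² = 0.0455 + 0.0584 = 0.1039 ≈ 0.104
Degrees of freedom = 2 − 1 = 1; critical value at α = 0.05 is 3.841.
Since 0.104 < 3.841, we fail to reject the null hypothesis — the data are consistent with the 9:7 ratio.

0.104; consistent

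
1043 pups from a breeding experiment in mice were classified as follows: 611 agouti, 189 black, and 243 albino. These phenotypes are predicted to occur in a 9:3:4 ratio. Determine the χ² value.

Expected counts for N = 1043 under a 9:3:4 ratio (total parts = 16):
  agouti: 1043 × 9/16 = 586.6875
  black: 1043 × 3/16 = 195.5625
  albino: 1043 × 4/16 = 260.75
χ² = Σ (O − E)² / E
  agouti: (611 − 586.6875)² / 586.6875 = 1.0075
  black: (189 − 195.5625)² / 195.5625 = 0.2202
  albino: (243 − 260.75)² / 260.75 = 1.2083
χ² = 1.0075 + 0.2202 + 1.2083 = 2.436

2.436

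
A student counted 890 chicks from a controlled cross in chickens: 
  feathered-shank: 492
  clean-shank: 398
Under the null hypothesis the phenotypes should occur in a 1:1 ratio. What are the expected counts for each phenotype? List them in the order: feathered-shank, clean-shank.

445, 445

Total ratio parts = 2. Expected numbers out of 890:
  feathered-shank: 890 × 1/2 = 445
  clean-shank: 890 × 1/2 = 445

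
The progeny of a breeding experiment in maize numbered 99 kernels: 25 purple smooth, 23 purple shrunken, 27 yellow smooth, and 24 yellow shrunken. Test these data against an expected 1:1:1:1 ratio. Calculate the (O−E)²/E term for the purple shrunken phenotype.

The 1:1:1:1 ratio has 4 parts, so with N = 99 the expected counts are:
  purple smooth: 99 × 1/4 = 24.75
  purple shrunken: 99 × 1/4 = 24.75
  yellow smooth: 99 × 1/4 = 24.75
  yellow shrunken: 99 × 1/4 = 24.75
Contribution of purple shrunken: (23 − 24.75)² / 24.75 = 0.1237

0.124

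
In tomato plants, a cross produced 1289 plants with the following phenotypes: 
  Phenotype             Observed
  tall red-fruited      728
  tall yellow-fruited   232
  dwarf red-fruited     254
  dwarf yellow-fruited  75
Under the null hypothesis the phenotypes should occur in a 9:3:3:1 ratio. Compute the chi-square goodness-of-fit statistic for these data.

Total ratio parts = 16. Expected numbers out of 1289:
  tall red-fruited: 1289 × 9/16 = 725.0625
  tall yellow-fruited: 1289 × 3/16 = 241.6875
  dwarf red-fruited: 1289 × 3/16 = 241.6875
  dwarf yellow-fruited: 1289 × 1/16 = 80.5625
χ² = Σ (O − E)² / E
  tall red-fruited: (728 − 725.0625)² / 725.0625 = 0.0119
  tall yellow-fruited: (232 − 241.6875)² / 241.6875 = 0.3883
  dwarf red-fruited: (254 − 241.6875)² / 241.6875 = 0.6272
  dwarf yellow-fruited: (75 − 80.5625)² / 80.5625 = 0.3841
χ² = 0.0119 + 0.3883 + 0.6272 + 0.3841 = 1.4115 ≈ 1.412

1.412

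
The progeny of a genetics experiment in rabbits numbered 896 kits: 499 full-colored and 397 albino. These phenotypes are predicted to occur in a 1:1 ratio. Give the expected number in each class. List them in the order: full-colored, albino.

Expected counts for N = 896 under a 1:1 ratio (total parts = 2):
  full-colored: 896 × 1/2 = 448
  albino: 896 × 1/2 = 448

448, 448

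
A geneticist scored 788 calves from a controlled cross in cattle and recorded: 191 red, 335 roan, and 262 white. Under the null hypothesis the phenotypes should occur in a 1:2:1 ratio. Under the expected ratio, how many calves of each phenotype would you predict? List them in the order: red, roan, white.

197, 394, 197

The 1:2:1 ratio has 4 parts, so with N = 788 the expected counts are:
  red: 788 × 1/4 = 197
  roan: 788 × 2/4 = 394
  white: 788 × 1/4 = 197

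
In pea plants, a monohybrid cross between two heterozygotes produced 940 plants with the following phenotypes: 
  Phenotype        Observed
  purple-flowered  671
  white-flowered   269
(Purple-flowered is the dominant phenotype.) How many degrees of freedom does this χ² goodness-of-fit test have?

1

For a monohybrid cross between heterozygotes with complete dominance, the expected phenotypic ratio is 3:1.
A goodness-of-fit test with 2 phenotype classes has df = 2 − 1 = 1.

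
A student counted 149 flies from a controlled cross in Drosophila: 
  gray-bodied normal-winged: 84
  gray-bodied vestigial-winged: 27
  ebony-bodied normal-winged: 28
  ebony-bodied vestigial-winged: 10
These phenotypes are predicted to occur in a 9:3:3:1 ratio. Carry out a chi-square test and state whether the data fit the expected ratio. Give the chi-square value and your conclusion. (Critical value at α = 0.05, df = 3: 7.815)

0.083; consistent

The 9:3:3:1 ratio has 16 parts, so with N = 149 the expected counts are:
  gray-bodied normal-winged: 149 × 9/16 = 83.8125
  gray-bodied vestigial-winged: 149 × 3/16 = 27.9375
  ebony-bodied normal-winged: 149 × 3/16 = 27.9375
  ebony-bodied vestigial-winged: 149 × 1/16 = 9.3125
χ² = Σ (O − E)² / E
  gray-bodied normal-winged: (84 − 83.8125)² / 83.8125 = 0.0004
  gray-bodied vestigial-winged: (27 − 27.9375)² / 27.9375 = 0.0315
  ebony-bodied normal-winged: (28 − 27.9375)² / 27.9375 = 0.0001
  ebony-bodied vestigial-winged: (10 − 9.3125)² / 9.3125 = 0.0508
χ² = 0.0004 + 0.0315 + 0.0001 + 0.0508 = 0.0828 ≈ 0.083
Degrees of freedom = 4 − 1 = 3; critical value at α = 0.05 is 7.815.
Since 0.083 < 7.815, we fail to reject the null hypothesis — the data are consistent with the 9:3:3:1 ratio.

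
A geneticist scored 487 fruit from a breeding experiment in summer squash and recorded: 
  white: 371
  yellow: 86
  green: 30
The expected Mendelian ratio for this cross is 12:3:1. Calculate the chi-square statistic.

0.406

Expected counts for N = 487 under a 12:3:1 ratio (total parts = 16):
  white: 487 × 12/16 = 365.25
  yellow: 487 × 3/16 = 91.3125
  green: 487 × 1/16 = 30.4375
χ² = Σ (O − E)² / E
  white: (371 − 365.25)² / 365.25 = 0.0905
  yellow: (86 − 91.3125)² / 91.3125 = 0.3091
  green: (30 − 30.4375)² / 30.4375 = 0.0063
χ² = 0.0905 + 0.3091 + 0.0063 = 0.4059 ≈ 0.406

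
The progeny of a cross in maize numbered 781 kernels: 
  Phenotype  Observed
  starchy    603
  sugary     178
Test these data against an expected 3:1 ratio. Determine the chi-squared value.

2.032

Total ratio parts = 4. Expected numbers out of 781:
  starchy: 781 × 3/4 = 585.75
  sugary: 781 × 1/4 = 195.25
χ² = Σ (O − E)² / E
  starchy: (603 − 585.75)² / 585.75 = 0.5080
  sugary: (178 − 195.25)² / 195.25 = 1.5240
χ² = 0.5080 + 1.5240 = 2.032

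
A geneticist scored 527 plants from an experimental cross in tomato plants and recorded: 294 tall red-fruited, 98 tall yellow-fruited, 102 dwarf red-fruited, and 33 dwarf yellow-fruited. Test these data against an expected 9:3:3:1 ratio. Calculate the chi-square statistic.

The 9:3:3:1 ratio has 16 parts, so with N = 527 the expected counts are:
  tall red-fruited: 527 × 9/16 = 296.4375
  tall yellow-fruited: 527 × 3/16 = 98.8125
  dwarf red-fruited: 527 × 3/16 = 98.8125
  dwarf yellow-fruited: 527 × 1/16 = 32.9375
χ² = Σ (O − E)² / E
  tall red-fruited: (294 − 296.4375)² / 296.4375 = 0.0200
  tall yellow-fruited: (98 − 98.8125)² / 98.8125 = 0.0067
  dwarf red-fruited: (102 − 98.8125)² / 98.8125 = 0.1028
  dwarf yellow-fruited: (33 − 32.9375)² / 32.9375 = 0.0001
χ² = 0.0200 + 0.0067 + 0.1028 + 0.0001 = 0.1296 ≈ 0.130

0.130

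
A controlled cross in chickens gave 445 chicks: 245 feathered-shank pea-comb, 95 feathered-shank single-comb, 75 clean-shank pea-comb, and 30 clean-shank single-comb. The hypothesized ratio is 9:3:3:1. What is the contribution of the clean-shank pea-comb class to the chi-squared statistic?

0.853

Total ratio parts = 16. Expected numbers out of 445:
  feathered-shank pea-comb: 445 × 9/16 = 250.3125
  feathered-shank single-comb: 445 × 3/16 = 83.4375
  clean-shank pea-comb: 445 × 3/16 = 83.4375
  clean-shank single-comb: 445 × 1/16 = 27.8125
Contribution of clean-shank pea-comb: (75 − 83.4375)² / 83.4375 = 0.8532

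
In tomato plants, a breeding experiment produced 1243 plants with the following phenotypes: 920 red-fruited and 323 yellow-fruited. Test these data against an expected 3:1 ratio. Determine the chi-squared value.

0.644

Expected counts for N = 1243 under a 3:1 ratio (total parts = 4):
  red-fruited: 1243 × 3/4 = 932.25
  yellow-fruited: 1243 × 1/4 = 310.75
χ² = Σ (O − E)² / E
  red-fruited: (920 − 932.25)² / 932.25 = 0.1610
  yellow-fruited: (323 − 310.75)² / 310.75 = 0.4829
χ² = 0.1610 + 0.4829 = 0.6439 ≈ 0.644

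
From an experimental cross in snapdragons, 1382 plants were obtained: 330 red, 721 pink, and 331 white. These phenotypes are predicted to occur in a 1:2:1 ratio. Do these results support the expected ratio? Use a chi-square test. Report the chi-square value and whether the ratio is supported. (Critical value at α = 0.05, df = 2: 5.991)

The 1:2:1 ratio has 4 parts, so with N = 1382 the expected counts are:
  red: 1382 × 1/4 = 345.5
  pink: 1382 × 2/4 = 691
  white: 1382 × 1/4 = 345.5
χ² = Σ (O − E)² / E
  red: (330 − 345.5)² / 345.5 = 0.6954
  pink: (721 − 691)² / 691 = 1.3025
  white: (331 − 345.5)² / 345.5 = 0.6085
χ² = 0.6954 + 1.3025 + 0.6085 = 2.6064 ≈ 2.606
Degrees of freedom = 3 − 1 = 2; critical value at α = 0.05 is 5.991.
Since 2.606 < 5.991, we fail to reject the null hypothesis — the data are consistent with the 1:2:1 ratio.

2.606; consistent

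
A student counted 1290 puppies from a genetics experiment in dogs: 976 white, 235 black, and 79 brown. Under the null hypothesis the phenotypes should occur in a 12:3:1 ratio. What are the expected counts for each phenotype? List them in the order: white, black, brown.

967.5, 241.875, 80.625

Under the 12:3:1 hypothesis (Σ ratio = 16, N = 1290):
  white: 1290 × 12/16 = 967.5
  black: 1290 × 3/16 = 241.875
  brown: 1290 × 1/16 = 80.625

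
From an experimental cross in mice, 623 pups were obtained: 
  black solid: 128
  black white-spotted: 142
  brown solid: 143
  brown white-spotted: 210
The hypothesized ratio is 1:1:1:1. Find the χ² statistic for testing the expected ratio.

26.098

Total ratio parts = 4. Expected numbers out of 623:
  black solid: 623 × 1/4 = 155.75
  black white-spotted: 623 × 1/4 = 155.75
  brown solid: 623 × 1/4 = 155.75
  brown white-spotted: 623 × 1/4 = 155.75
χ² = Σ (O − E)² / E
  black solid: (128 − 155.75)² / 155.75 = 4.9442
  black white-spotted: (142 − 155.75)² / 155.75 = 1.2139
  brown solid: (143 − 155.75)² / 155.75 = 1.0437
  brown white-spotted: (210 − 155.75)² / 155.75 = 18.8961
χ² = 4.9442 + 1.2139 + 1.0437 + 18.8961 = 26.0979 ≈ 26.098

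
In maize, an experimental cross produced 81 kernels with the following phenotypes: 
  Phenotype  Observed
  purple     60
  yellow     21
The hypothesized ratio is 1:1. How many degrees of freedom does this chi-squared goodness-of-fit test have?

A goodness-of-fit test with 2 phenotype classes has df = 2 − 1 = 1.

1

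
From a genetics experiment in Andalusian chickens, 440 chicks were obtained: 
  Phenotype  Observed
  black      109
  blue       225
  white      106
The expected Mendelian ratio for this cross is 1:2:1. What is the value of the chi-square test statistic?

0.268

Total ratio parts = 4. Expected numbers out of 440:
  black: 440 × 1/4 = 110
  blue: 440 × 2/4 = 220
  white: 440 × 1/4 = 110
χ² = Σ (O − E)² / E
  black: (109 − 110)² / 110 = 0.0091
  blue: (225 − 220)² / 220 = 0.1136
  white: (106 − 110)² / 110 = 0.1455
χ² = 0.0091 + 0.1136 + 0.1455 = 0.2682 ≈ 0.268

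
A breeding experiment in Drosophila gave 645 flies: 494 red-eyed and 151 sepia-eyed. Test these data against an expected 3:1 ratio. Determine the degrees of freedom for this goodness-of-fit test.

1

A goodness-of-fit test with 2 phenotype classes has df = 2 − 1 = 1.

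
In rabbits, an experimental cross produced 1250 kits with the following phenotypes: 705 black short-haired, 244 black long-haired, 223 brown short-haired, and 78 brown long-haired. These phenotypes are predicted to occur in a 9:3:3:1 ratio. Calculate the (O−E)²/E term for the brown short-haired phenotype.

Under the 9:3:3:1 hypothesis (Σ ratio = 16, N = 1250):
  black short-haired: 1250 × 9/16 = 703.125
  black long-haired: 1250 × 3/16 = 234.375
  brown short-haired: 1250 × 3/16 = 234.375
  brown long-haired: 1250 × 1/16 = 78.125
Contribution of brown short-haired: (223 − 234.375)² / 234.375 = 0.5521

0.552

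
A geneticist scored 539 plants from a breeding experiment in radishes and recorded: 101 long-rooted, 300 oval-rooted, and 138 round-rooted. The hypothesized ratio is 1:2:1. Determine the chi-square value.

11.983

The 1:2:1 ratio has 4 parts, so with N = 539 the expected counts are:
  long-rooted: 539 × 1/4 = 134.75
  oval-rooted: 539 × 2/4 = 269.5
  round-rooted: 539 × 1/4 = 134.75
χ² = Σ (O − E)² / E
  long-rooted: (101 − 134.75)² / 134.75 = 8.4532
  oval-rooted: (300 − 269.5)² / 269.5 = 3.4518
  round-rooted: (138 − 134.75)² / 134.75 = 0.0784
χ² = 8.4532 + 3.4518 + 0.0784 = 11.9834 ≈ 11.983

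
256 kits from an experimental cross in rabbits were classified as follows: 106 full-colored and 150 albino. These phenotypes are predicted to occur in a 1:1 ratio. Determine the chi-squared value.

Total ratio parts = 2. Expected numbers out of 256:
  full-colored: 256 × 1/2 = 128
  albino: 256 × 1/2 = 128
χ² = Σ (O − E)² / E
  full-colored: (106 − 128)² / 128 = 3.7812
  albino: (150 − 128)² / 128 = 3.7812
χ² = 3.7812 + 3.7812 = 7.5624 ≈ 7.562

7.562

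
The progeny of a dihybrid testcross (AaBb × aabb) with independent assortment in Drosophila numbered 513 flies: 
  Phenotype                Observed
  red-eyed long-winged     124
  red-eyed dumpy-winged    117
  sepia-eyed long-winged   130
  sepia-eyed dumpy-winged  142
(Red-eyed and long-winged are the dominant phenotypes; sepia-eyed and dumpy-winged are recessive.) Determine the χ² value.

A dihybrid testcross with independent assortment gives a 1:1:1:1 ratio.
The 1:1:1:1 ratio has 4 parts, so with N = 513 the expected counts are:
  red-eyed long-winged: 513 × 1/4 = 128.25
  red-eyed dumpy-winged: 513 × 1/4 = 128.25
  sepia-eyed long-winged: 513 × 1/4 = 128.25
  sepia-eyed dumpy-winged: 513 × 1/4 = 128.25
χ² = Σ (O − E)² / E
  red-eyed long-winged: (124 − 128.25)² / 128.25 = 0.1408
  red-eyed dumpy-winged: (117 − 128.25)² / 128.25 = 0.9868
  sepia-eyed long-winged: (130 − 128.25)² / 128.25 = 0.0239
  sepia-eyed dumpy-winged: (142 − 128.25)² / 128.25 = 1.4742
χ² = 0.1408 + 0.9868 + 0.0239 + 1.4742 = 2.6257 ≈ 2.626

2.626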